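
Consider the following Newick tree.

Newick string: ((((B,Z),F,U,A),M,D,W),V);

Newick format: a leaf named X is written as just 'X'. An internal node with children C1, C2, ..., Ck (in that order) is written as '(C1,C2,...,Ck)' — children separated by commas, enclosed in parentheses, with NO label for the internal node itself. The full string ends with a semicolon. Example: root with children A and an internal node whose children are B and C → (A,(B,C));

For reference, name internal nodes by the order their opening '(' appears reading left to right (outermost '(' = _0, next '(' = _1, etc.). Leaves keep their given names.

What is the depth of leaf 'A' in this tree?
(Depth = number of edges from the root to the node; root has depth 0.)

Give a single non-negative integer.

Newick: ((((B,Z),F,U,A),M,D,W),V);
Naming internals by '(' encounter order: outermost '(' = _0, next = _1, ...
Query node: A
Path from root: _0 -> _1 -> _2 -> A
Depth of A: 3 (number of edges from root)

Answer: 3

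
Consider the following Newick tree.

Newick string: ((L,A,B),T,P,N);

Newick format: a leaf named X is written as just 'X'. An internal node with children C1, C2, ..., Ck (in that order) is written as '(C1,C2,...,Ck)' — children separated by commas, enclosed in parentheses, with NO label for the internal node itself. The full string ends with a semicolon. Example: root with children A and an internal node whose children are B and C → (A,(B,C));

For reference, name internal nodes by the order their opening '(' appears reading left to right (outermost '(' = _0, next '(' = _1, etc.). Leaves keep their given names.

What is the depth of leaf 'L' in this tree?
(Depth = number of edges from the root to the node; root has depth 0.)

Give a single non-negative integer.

Newick: ((L,A,B),T,P,N);
Naming internals by '(' encounter order: outermost '(' = _0, next = _1, ...
Query node: L
Path from root: _0 -> _1 -> L
Depth of L: 2 (number of edges from root)

Answer: 2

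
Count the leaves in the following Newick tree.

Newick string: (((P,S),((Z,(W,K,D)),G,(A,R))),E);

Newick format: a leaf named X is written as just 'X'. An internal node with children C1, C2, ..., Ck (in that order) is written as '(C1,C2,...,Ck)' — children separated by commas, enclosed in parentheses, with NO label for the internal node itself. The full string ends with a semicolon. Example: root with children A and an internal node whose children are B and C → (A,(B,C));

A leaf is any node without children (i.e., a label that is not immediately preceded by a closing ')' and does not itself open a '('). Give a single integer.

Answer: 10

Derivation:
Newick: (((P,S),((Z,(W,K,D)),G,(A,R))),E);
Scan left-to-right; a leaf is any maximal label run not followed by '(':
  pos 3: leaf 'P' → count = 1
  pos 5: leaf 'S' → count = 2
  pos 10: leaf 'Z' → count = 3
  pos 13: leaf 'W' → count = 4
  pos 15: leaf 'K' → count = 5
  pos 17: leaf 'D' → count = 6
  pos 21: leaf 'G' → count = 7
  pos 24: leaf 'A' → count = 8
  pos 26: leaf 'R' → count = 9
  pos 31: leaf 'E' → count = 10
Total leaves: 10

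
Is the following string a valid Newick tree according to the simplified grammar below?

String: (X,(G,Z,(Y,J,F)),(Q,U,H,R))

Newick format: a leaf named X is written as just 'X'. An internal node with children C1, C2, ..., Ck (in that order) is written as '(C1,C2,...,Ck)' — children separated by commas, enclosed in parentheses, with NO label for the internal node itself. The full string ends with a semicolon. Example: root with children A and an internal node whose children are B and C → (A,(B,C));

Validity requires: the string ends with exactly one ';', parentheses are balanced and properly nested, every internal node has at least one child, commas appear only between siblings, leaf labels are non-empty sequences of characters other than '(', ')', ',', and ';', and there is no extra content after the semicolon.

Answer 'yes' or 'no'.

Answer: no

Derivation:
Input: (X,(G,Z,(Y,J,F)),(Q,U,H,R))
Paren balance: 4 '(' vs 4 ')' OK
Ends with single ';': False
Full parse: FAILS (must end with ;)
Valid: False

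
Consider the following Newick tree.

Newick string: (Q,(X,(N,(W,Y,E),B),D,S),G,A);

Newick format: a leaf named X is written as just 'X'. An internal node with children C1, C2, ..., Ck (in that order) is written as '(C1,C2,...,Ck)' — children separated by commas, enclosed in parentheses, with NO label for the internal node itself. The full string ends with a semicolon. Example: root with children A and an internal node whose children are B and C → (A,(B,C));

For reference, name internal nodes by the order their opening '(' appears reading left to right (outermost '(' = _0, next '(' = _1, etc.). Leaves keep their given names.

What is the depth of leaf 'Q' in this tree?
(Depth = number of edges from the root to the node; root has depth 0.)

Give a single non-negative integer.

Answer: 1

Derivation:
Newick: (Q,(X,(N,(W,Y,E),B),D,S),G,A);
Naming internals by '(' encounter order: outermost '(' = _0, next = _1, ...
Query node: Q
Path from root: _0 -> Q
Depth of Q: 1 (number of edges from root)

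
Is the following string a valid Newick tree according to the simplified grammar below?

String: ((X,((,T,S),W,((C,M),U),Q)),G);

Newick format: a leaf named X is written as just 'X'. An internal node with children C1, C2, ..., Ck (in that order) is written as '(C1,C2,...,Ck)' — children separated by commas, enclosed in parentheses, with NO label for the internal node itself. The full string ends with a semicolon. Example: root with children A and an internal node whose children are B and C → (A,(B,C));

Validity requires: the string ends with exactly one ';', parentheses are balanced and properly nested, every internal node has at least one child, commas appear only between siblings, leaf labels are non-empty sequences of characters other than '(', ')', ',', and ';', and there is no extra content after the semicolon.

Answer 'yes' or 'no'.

Input: ((X,((,T,S),W,((C,M),U),Q)),G);
Paren balance: 6 '(' vs 6 ')' OK
Ends with single ';': True
Full parse: FAILS (empty leaf label at pos 6)
Valid: False

Answer: no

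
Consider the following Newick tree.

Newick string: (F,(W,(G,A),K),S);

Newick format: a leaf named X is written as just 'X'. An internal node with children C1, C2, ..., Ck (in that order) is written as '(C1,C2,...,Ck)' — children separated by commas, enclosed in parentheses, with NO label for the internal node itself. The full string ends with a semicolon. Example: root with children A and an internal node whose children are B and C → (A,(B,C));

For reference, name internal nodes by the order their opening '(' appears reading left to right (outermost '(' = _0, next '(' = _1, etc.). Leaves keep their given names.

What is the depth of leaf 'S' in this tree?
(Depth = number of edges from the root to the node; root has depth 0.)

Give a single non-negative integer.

Newick: (F,(W,(G,A),K),S);
Naming internals by '(' encounter order: outermost '(' = _0, next = _1, ...
Query node: S
Path from root: _0 -> S
Depth of S: 1 (number of edges from root)

Answer: 1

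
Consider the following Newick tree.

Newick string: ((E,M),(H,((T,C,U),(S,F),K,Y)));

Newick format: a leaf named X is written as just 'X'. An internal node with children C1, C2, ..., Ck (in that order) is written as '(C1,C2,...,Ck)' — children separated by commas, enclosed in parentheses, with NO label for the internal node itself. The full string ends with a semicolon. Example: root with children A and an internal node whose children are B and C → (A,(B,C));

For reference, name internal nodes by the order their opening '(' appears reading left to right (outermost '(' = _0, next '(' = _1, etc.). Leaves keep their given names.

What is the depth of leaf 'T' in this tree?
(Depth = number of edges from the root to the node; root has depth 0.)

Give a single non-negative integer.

Newick: ((E,M),(H,((T,C,U),(S,F),K,Y)));
Naming internals by '(' encounter order: outermost '(' = _0, next = _1, ...
Query node: T
Path from root: _0 -> _2 -> _3 -> _4 -> T
Depth of T: 4 (number of edges from root)

Answer: 4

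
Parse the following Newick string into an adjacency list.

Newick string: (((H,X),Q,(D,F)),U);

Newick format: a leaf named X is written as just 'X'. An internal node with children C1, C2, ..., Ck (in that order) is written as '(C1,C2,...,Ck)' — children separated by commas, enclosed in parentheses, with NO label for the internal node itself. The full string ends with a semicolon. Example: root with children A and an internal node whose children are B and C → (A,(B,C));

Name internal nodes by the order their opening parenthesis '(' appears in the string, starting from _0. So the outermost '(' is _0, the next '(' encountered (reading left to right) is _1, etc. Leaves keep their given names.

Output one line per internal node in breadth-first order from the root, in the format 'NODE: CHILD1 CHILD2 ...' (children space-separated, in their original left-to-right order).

Input: (((H,X),Q,(D,F)),U);
Scanning left-to-right, naming '(' by encounter order:
  pos 0: '(' -> open internal node _0 (depth 1)
  pos 1: '(' -> open internal node _1 (depth 2)
  pos 2: '(' -> open internal node _2 (depth 3)
  pos 6: ')' -> close internal node _2 (now at depth 2)
  pos 10: '(' -> open internal node _3 (depth 3)
  pos 14: ')' -> close internal node _3 (now at depth 2)
  pos 15: ')' -> close internal node _1 (now at depth 1)
  pos 18: ')' -> close internal node _0 (now at depth 0)
Total internal nodes: 4
BFS adjacency from root:
  _0: _1 U
  _1: _2 Q _3
  _2: H X
  _3: D F

Answer: _0: _1 U
_1: _2 Q _3
_2: H X
_3: D F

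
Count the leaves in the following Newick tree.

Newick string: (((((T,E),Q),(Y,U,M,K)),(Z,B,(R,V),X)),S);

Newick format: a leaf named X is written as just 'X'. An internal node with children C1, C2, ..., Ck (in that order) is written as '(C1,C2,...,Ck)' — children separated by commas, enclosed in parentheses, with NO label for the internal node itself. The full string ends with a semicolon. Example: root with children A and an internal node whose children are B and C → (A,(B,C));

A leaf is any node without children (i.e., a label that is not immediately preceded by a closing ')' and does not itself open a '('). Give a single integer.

Answer: 13

Derivation:
Newick: (((((T,E),Q),(Y,U,M,K)),(Z,B,(R,V),X)),S);
Scan left-to-right; a leaf is any maximal label run not followed by '(':
  pos 5: leaf 'T' → count = 1
  pos 7: leaf 'E' → count = 2
  pos 10: leaf 'Q' → count = 3
  pos 14: leaf 'Y' → count = 4
  pos 16: leaf 'U' → count = 5
  pos 18: leaf 'M' → count = 6
  pos 20: leaf 'K' → count = 7
  pos 25: leaf 'Z' → count = 8
  pos 27: leaf 'B' → count = 9
  pos 30: leaf 'R' → count = 10
  pos 32: leaf 'V' → count = 11
  pos 35: leaf 'X' → count = 12
  pos 39: leaf 'S' → count = 13
Total leaves: 13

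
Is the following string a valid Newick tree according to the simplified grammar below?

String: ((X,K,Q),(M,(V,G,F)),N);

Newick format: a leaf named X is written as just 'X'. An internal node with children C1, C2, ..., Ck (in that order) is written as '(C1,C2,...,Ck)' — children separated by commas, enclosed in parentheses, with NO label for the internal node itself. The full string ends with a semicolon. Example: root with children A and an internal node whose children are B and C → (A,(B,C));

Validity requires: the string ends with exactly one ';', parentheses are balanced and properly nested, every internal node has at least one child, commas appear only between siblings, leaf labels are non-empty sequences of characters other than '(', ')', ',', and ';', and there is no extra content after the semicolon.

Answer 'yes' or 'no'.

Answer: yes

Derivation:
Input: ((X,K,Q),(M,(V,G,F)),N);
Paren balance: 4 '(' vs 4 ')' OK
Ends with single ';': True
Full parse: OK
Valid: True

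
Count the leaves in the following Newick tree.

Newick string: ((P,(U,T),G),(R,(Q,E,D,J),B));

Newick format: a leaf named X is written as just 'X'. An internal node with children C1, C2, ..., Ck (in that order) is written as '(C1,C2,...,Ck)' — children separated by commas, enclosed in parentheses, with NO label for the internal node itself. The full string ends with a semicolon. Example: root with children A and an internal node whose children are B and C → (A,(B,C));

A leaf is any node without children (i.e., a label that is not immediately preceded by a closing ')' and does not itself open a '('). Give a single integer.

Answer: 10

Derivation:
Newick: ((P,(U,T),G),(R,(Q,E,D,J),B));
Scan left-to-right; a leaf is any maximal label run not followed by '(':
  pos 2: leaf 'P' → count = 1
  pos 5: leaf 'U' → count = 2
  pos 7: leaf 'T' → count = 3
  pos 10: leaf 'G' → count = 4
  pos 14: leaf 'R' → count = 5
  pos 17: leaf 'Q' → count = 6
  pos 19: leaf 'E' → count = 7
  pos 21: leaf 'D' → count = 8
  pos 23: leaf 'J' → count = 9
  pos 26: leaf 'B' → count = 10
Total leaves: 10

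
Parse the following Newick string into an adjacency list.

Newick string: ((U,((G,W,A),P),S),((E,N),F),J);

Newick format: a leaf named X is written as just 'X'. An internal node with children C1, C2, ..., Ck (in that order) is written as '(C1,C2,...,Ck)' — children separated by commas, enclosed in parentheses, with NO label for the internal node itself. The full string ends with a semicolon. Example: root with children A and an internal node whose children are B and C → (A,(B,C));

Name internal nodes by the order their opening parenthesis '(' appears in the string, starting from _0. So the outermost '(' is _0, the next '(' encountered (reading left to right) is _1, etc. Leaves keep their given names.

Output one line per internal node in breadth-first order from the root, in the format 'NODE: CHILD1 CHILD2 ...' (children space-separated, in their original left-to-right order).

Input: ((U,((G,W,A),P),S),((E,N),F),J);
Scanning left-to-right, naming '(' by encounter order:
  pos 0: '(' -> open internal node _0 (depth 1)
  pos 1: '(' -> open internal node _1 (depth 2)
  pos 4: '(' -> open internal node _2 (depth 3)
  pos 5: '(' -> open internal node _3 (depth 4)
  pos 11: ')' -> close internal node _3 (now at depth 3)
  pos 14: ')' -> close internal node _2 (now at depth 2)
  pos 17: ')' -> close internal node _1 (now at depth 1)
  pos 19: '(' -> open internal node _4 (depth 2)
  pos 20: '(' -> open internal node _5 (depth 3)
  pos 24: ')' -> close internal node _5 (now at depth 2)
  pos 27: ')' -> close internal node _4 (now at depth 1)
  pos 30: ')' -> close internal node _0 (now at depth 0)
Total internal nodes: 6
BFS adjacency from root:
  _0: _1 _4 J
  _1: U _2 S
  _4: _5 F
  _2: _3 P
  _5: E N
  _3: G W A

Answer: _0: _1 _4 J
_1: U _2 S
_4: _5 F
_2: _3 P
_5: E N
_3: G W A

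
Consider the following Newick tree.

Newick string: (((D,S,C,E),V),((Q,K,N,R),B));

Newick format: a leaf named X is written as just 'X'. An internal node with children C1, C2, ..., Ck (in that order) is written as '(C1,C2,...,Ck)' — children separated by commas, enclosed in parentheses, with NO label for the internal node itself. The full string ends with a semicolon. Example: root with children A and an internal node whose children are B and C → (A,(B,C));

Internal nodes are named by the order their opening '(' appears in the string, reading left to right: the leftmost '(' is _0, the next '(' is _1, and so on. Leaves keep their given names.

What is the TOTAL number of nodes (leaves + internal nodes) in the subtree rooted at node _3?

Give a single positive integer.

Newick: (((D,S,C,E),V),((Q,K,N,R),B));
Locate _3: it is the '(' at position 15 (the 4th '(' reading left to right).
Query: subtree rooted at _3
_3: subtree_size = 1 + 6
  _4: subtree_size = 1 + 4
    Q: subtree_size = 1 + 0
    K: subtree_size = 1 + 0
    N: subtree_size = 1 + 0
    R: subtree_size = 1 + 0
  B: subtree_size = 1 + 0
Total subtree size of _3: 7

Answer: 7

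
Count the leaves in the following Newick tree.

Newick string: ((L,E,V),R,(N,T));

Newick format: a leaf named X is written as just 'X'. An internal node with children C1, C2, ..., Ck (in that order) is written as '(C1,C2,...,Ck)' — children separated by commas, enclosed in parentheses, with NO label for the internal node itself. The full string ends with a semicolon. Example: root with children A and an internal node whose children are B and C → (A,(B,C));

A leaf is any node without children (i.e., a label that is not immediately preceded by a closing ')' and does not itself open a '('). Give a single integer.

Answer: 6

Derivation:
Newick: ((L,E,V),R,(N,T));
Scan left-to-right; a leaf is any maximal label run not followed by '(':
  pos 2: leaf 'L' → count = 1
  pos 4: leaf 'E' → count = 2
  pos 6: leaf 'V' → count = 3
  pos 9: leaf 'R' → count = 4
  pos 12: leaf 'N' → count = 5
  pos 14: leaf 'T' → count = 6
Total leaves: 6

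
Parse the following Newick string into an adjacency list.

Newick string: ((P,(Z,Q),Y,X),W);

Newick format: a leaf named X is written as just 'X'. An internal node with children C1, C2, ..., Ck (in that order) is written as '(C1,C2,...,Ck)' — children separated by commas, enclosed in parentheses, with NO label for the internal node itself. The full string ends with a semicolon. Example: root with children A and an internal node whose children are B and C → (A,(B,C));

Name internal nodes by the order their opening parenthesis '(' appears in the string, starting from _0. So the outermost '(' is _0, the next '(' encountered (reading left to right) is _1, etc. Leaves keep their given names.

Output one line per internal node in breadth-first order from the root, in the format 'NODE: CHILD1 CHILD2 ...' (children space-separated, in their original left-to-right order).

Input: ((P,(Z,Q),Y,X),W);
Scanning left-to-right, naming '(' by encounter order:
  pos 0: '(' -> open internal node _0 (depth 1)
  pos 1: '(' -> open internal node _1 (depth 2)
  pos 4: '(' -> open internal node _2 (depth 3)
  pos 8: ')' -> close internal node _2 (now at depth 2)
  pos 13: ')' -> close internal node _1 (now at depth 1)
  pos 16: ')' -> close internal node _0 (now at depth 0)
Total internal nodes: 3
BFS adjacency from root:
  _0: _1 W
  _1: P _2 Y X
  _2: Z Q

Answer: _0: _1 W
_1: P _2 Y X
_2: Z Q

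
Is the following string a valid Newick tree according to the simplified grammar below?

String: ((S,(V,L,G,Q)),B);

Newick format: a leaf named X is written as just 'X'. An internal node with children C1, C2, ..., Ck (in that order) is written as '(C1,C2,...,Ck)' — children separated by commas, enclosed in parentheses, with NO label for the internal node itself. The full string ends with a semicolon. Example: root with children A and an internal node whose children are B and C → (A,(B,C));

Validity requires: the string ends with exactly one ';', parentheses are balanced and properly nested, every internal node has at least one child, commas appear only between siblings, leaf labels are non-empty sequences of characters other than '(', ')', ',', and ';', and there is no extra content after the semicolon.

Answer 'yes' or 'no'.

Input: ((S,(V,L,G,Q)),B);
Paren balance: 3 '(' vs 3 ')' OK
Ends with single ';': True
Full parse: OK
Valid: True

Answer: yes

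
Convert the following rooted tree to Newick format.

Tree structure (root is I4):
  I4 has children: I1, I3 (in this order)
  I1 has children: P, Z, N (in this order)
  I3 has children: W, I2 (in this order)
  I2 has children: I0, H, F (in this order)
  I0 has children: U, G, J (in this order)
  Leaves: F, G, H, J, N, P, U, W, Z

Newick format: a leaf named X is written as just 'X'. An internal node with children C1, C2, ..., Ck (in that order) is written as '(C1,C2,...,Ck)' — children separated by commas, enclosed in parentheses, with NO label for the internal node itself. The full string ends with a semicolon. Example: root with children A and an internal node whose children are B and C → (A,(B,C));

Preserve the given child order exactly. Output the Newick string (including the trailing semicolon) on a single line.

internal I4 with children ['I1', 'I3']
  internal I1 with children ['P', 'Z', 'N']
    leaf 'P' → 'P'
    leaf 'Z' → 'Z'
    leaf 'N' → 'N'
  → '(P,Z,N)'
  internal I3 with children ['W', 'I2']
    leaf 'W' → 'W'
    internal I2 with children ['I0', 'H', 'F']
      internal I0 with children ['U', 'G', 'J']
        leaf 'U' → 'U'
        leaf 'G' → 'G'
        leaf 'J' → 'J'
      → '(U,G,J)'
      leaf 'H' → 'H'
      leaf 'F' → 'F'
    → '((U,G,J),H,F)'
  → '(W,((U,G,J),H,F))'
→ '((P,Z,N),(W,((U,G,J),H,F)))'
Final: ((P,Z,N),(W,((U,G,J),H,F)));

Answer: ((P,Z,N),(W,((U,G,J),H,F)));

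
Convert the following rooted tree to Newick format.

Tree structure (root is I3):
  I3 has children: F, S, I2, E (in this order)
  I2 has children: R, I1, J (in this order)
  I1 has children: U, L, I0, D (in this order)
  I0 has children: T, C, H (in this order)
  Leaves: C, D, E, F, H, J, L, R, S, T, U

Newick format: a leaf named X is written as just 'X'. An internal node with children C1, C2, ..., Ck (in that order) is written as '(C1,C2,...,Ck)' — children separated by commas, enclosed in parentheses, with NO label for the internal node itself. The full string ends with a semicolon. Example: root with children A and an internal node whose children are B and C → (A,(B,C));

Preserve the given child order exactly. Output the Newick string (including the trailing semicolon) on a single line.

internal I3 with children ['F', 'S', 'I2', 'E']
  leaf 'F' → 'F'
  leaf 'S' → 'S'
  internal I2 with children ['R', 'I1', 'J']
    leaf 'R' → 'R'
    internal I1 with children ['U', 'L', 'I0', 'D']
      leaf 'U' → 'U'
      leaf 'L' → 'L'
      internal I0 with children ['T', 'C', 'H']
        leaf 'T' → 'T'
        leaf 'C' → 'C'
        leaf 'H' → 'H'
      → '(T,C,H)'
      leaf 'D' → 'D'
    → '(U,L,(T,C,H),D)'
    leaf 'J' → 'J'
  → '(R,(U,L,(T,C,H),D),J)'
  leaf 'E' → 'E'
→ '(F,S,(R,(U,L,(T,C,H),D),J),E)'
Final: (F,S,(R,(U,L,(T,C,H),D),J),E);

Answer: (F,S,(R,(U,L,(T,C,H),D),J),E);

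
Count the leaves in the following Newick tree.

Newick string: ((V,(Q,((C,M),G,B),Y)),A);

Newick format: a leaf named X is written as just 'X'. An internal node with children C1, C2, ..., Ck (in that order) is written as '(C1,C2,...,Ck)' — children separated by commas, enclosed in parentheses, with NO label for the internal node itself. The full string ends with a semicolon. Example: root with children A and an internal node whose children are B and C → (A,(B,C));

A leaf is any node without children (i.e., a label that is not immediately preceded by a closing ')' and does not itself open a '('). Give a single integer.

Answer: 8

Derivation:
Newick: ((V,(Q,((C,M),G,B),Y)),A);
Scan left-to-right; a leaf is any maximal label run not followed by '(':
  pos 2: leaf 'V' → count = 1
  pos 5: leaf 'Q' → count = 2
  pos 9: leaf 'C' → count = 3
  pos 11: leaf 'M' → count = 4
  pos 14: leaf 'G' → count = 5
  pos 16: leaf 'B' → count = 6
  pos 19: leaf 'Y' → count = 7
  pos 23: leaf 'A' → count = 8
Total leaves: 8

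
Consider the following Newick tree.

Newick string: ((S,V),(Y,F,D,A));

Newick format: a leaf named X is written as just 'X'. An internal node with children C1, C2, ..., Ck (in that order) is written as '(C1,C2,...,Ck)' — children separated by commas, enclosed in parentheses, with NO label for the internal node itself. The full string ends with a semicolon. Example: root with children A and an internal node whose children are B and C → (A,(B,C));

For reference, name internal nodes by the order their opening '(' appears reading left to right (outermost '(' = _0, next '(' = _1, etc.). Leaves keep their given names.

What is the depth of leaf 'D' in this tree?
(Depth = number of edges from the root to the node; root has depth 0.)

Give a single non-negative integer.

Answer: 2

Derivation:
Newick: ((S,V),(Y,F,D,A));
Naming internals by '(' encounter order: outermost '(' = _0, next = _1, ...
Query node: D
Path from root: _0 -> _2 -> D
Depth of D: 2 (number of edges from root)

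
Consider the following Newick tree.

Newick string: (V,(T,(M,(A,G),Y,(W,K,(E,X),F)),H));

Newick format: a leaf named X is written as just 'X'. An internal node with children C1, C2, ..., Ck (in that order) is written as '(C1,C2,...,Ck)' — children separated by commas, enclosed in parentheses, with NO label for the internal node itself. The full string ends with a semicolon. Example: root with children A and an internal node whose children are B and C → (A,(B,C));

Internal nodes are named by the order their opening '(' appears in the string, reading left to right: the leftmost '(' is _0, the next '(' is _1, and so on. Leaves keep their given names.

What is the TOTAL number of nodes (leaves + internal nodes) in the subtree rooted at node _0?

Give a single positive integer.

Newick: (V,(T,(M,(A,G),Y,(W,K,(E,X),F)),H));
Locate _0: it is the '(' at position 0 (the 1st '(' reading left to right).
Query: subtree rooted at _0
_0: subtree_size = 1 + 17
  V: subtree_size = 1 + 0
  _1: subtree_size = 1 + 15
    T: subtree_size = 1 + 0
    _2: subtree_size = 1 + 12
      M: subtree_size = 1 + 0
      _3: subtree_size = 1 + 2
        A: subtree_size = 1 + 0
        G: subtree_size = 1 + 0
      Y: subtree_size = 1 + 0
      _4: subtree_size = 1 + 6
        W: subtree_size = 1 + 0
        K: subtree_size = 1 + 0
        _5: subtree_size = 1 + 2
          E: subtree_size = 1 + 0
          X: subtree_size = 1 + 0
        F: subtree_size = 1 + 0
    H: subtree_size = 1 + 0
Total subtree size of _0: 18

Answer: 18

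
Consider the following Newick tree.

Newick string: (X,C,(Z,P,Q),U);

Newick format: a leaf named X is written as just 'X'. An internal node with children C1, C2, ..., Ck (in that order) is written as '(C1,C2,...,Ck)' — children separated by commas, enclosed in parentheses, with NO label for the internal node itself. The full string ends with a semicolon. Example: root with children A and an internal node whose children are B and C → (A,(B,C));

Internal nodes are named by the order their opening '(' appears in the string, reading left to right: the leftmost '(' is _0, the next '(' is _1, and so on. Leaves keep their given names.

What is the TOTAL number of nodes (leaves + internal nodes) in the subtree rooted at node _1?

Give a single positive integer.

Answer: 4

Derivation:
Newick: (X,C,(Z,P,Q),U);
Locate _1: it is the '(' at position 5 (the 2nd '(' reading left to right).
Query: subtree rooted at _1
_1: subtree_size = 1 + 3
  Z: subtree_size = 1 + 0
  P: subtree_size = 1 + 0
  Q: subtree_size = 1 + 0
Total subtree size of _1: 4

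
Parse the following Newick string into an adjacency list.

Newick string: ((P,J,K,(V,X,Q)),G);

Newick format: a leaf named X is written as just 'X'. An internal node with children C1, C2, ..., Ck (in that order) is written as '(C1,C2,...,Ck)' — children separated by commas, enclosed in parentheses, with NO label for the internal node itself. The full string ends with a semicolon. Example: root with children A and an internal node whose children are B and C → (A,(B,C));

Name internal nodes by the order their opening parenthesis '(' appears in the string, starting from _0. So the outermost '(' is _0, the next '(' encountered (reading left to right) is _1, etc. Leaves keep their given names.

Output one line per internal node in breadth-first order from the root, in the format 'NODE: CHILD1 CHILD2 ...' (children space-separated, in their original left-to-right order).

Input: ((P,J,K,(V,X,Q)),G);
Scanning left-to-right, naming '(' by encounter order:
  pos 0: '(' -> open internal node _0 (depth 1)
  pos 1: '(' -> open internal node _1 (depth 2)
  pos 8: '(' -> open internal node _2 (depth 3)
  pos 14: ')' -> close internal node _2 (now at depth 2)
  pos 15: ')' -> close internal node _1 (now at depth 1)
  pos 18: ')' -> close internal node _0 (now at depth 0)
Total internal nodes: 3
BFS adjacency from root:
  _0: _1 G
  _1: P J K _2
  _2: V X Q

Answer: _0: _1 G
_1: P J K _2
_2: V X Q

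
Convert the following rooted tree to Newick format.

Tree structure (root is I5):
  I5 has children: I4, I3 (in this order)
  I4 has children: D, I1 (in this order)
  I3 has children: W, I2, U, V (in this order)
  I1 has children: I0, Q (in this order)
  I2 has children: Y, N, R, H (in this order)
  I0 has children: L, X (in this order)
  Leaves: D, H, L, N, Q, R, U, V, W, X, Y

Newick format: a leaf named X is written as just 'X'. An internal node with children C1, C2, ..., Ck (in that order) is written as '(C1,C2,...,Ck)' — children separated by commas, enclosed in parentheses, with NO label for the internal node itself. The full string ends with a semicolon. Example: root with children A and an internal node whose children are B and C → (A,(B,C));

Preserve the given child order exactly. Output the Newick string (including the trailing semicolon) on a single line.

Answer: ((D,((L,X),Q)),(W,(Y,N,R,H),U,V));

Derivation:
internal I5 with children ['I4', 'I3']
  internal I4 with children ['D', 'I1']
    leaf 'D' → 'D'
    internal I1 with children ['I0', 'Q']
      internal I0 with children ['L', 'X']
        leaf 'L' → 'L'
        leaf 'X' → 'X'
      → '(L,X)'
      leaf 'Q' → 'Q'
    → '((L,X),Q)'
  → '(D,((L,X),Q))'
  internal I3 with children ['W', 'I2', 'U', 'V']
    leaf 'W' → 'W'
    internal I2 with children ['Y', 'N', 'R', 'H']
      leaf 'Y' → 'Y'
      leaf 'N' → 'N'
      leaf 'R' → 'R'
      leaf 'H' → 'H'
    → '(Y,N,R,H)'
    leaf 'U' → 'U'
    leaf 'V' → 'V'
  → '(W,(Y,N,R,H),U,V)'
→ '((D,((L,X),Q)),(W,(Y,N,R,H),U,V))'
Final: ((D,((L,X),Q)),(W,(Y,N,R,H),U,V));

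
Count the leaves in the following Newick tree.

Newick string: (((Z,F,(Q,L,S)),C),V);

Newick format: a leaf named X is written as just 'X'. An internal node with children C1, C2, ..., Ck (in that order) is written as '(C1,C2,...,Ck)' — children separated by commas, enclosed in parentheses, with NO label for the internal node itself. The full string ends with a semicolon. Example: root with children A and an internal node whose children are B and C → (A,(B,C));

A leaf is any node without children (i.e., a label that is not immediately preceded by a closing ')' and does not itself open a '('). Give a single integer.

Newick: (((Z,F,(Q,L,S)),C),V);
Scan left-to-right; a leaf is any maximal label run not followed by '(':
  pos 3: leaf 'Z' → count = 1
  pos 5: leaf 'F' → count = 2
  pos 8: leaf 'Q' → count = 3
  pos 10: leaf 'L' → count = 4
  pos 12: leaf 'S' → count = 5
  pos 16: leaf 'C' → count = 6
  pos 19: leaf 'V' → count = 7
Total leaves: 7

Answer: 7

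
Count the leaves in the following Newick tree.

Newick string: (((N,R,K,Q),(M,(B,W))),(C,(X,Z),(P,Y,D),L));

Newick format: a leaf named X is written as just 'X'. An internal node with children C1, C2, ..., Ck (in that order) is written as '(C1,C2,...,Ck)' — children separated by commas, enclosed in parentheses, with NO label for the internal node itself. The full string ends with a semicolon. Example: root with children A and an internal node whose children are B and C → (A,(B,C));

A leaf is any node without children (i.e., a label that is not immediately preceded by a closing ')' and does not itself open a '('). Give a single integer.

Newick: (((N,R,K,Q),(M,(B,W))),(C,(X,Z),(P,Y,D),L));
Scan left-to-right; a leaf is any maximal label run not followed by '(':
  pos 3: leaf 'N' → count = 1
  pos 5: leaf 'R' → count = 2
  pos 7: leaf 'K' → count = 3
  pos 9: leaf 'Q' → count = 4
  pos 13: leaf 'M' → count = 5
  pos 16: leaf 'B' → count = 6
  pos 18: leaf 'W' → count = 7
  pos 24: leaf 'C' → count = 8
  pos 27: leaf 'X' → count = 9
  pos 29: leaf 'Z' → count = 10
  pos 33: leaf 'P' → count = 11
  pos 35: leaf 'Y' → count = 12
  pos 37: leaf 'D' → count = 13
  pos 40: leaf 'L' → count = 14
Total leaves: 14

Answer: 14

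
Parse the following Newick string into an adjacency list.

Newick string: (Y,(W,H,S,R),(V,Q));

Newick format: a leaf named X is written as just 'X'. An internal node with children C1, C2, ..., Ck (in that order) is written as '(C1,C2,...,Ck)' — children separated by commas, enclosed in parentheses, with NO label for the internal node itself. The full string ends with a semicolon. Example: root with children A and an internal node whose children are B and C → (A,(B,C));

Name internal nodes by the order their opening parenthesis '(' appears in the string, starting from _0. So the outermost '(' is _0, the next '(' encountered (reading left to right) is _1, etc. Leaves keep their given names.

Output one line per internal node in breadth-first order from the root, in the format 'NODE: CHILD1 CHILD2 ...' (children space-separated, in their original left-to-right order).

Answer: _0: Y _1 _2
_1: W H S R
_2: V Q

Derivation:
Input: (Y,(W,H,S,R),(V,Q));
Scanning left-to-right, naming '(' by encounter order:
  pos 0: '(' -> open internal node _0 (depth 1)
  pos 3: '(' -> open internal node _1 (depth 2)
  pos 11: ')' -> close internal node _1 (now at depth 1)
  pos 13: '(' -> open internal node _2 (depth 2)
  pos 17: ')' -> close internal node _2 (now at depth 1)
  pos 18: ')' -> close internal node _0 (now at depth 0)
Total internal nodes: 3
BFS adjacency from root:
  _0: Y _1 _2
  _1: W H S R
  _2: V Q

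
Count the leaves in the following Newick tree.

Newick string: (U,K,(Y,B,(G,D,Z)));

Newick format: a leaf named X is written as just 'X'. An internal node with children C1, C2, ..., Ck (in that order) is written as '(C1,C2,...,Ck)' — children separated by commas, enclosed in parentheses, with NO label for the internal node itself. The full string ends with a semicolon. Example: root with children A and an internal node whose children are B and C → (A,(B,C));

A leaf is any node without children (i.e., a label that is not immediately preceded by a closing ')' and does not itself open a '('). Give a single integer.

Newick: (U,K,(Y,B,(G,D,Z)));
Scan left-to-right; a leaf is any maximal label run not followed by '(':
  pos 1: leaf 'U' → count = 1
  pos 3: leaf 'K' → count = 2
  pos 6: leaf 'Y' → count = 3
  pos 8: leaf 'B' → count = 4
  pos 11: leaf 'G' → count = 5
  pos 13: leaf 'D' → count = 6
  pos 15: leaf 'Z' → count = 7
Total leaves: 7

Answer: 7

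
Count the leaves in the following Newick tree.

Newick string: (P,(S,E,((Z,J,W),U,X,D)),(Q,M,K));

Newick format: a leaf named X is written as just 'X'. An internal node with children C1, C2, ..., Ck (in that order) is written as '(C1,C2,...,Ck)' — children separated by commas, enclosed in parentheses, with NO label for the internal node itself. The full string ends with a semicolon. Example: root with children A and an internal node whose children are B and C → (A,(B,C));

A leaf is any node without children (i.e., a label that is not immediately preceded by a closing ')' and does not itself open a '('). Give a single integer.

Answer: 12

Derivation:
Newick: (P,(S,E,((Z,J,W),U,X,D)),(Q,M,K));
Scan left-to-right; a leaf is any maximal label run not followed by '(':
  pos 1: leaf 'P' → count = 1
  pos 4: leaf 'S' → count = 2
  pos 6: leaf 'E' → count = 3
  pos 10: leaf 'Z' → count = 4
  pos 12: leaf 'J' → count = 5
  pos 14: leaf 'W' → count = 6
  pos 17: leaf 'U' → count = 7
  pos 19: leaf 'X' → count = 8
  pos 21: leaf 'D' → count = 9
  pos 26: leaf 'Q' → count = 10
  pos 28: leaf 'M' → count = 11
  pos 30: leaf 'K' → count = 12
Total leaves: 12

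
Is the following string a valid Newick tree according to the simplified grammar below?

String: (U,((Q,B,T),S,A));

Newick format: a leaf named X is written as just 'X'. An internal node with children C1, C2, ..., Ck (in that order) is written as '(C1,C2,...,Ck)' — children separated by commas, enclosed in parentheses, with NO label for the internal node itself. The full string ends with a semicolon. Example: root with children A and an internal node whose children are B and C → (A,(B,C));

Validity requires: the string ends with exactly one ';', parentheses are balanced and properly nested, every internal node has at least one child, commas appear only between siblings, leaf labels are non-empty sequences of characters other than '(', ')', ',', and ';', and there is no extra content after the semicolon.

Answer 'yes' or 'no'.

Answer: yes

Derivation:
Input: (U,((Q,B,T),S,A));
Paren balance: 3 '(' vs 3 ')' OK
Ends with single ';': True
Full parse: OK
Valid: True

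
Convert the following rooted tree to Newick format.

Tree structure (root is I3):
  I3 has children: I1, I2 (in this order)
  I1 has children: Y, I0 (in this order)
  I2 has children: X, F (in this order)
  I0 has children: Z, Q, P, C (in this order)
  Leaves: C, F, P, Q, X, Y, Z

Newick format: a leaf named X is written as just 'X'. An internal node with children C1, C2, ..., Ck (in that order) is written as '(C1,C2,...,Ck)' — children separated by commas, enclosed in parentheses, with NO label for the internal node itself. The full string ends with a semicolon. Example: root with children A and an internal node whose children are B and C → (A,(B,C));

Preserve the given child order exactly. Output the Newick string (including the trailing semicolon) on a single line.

Answer: ((Y,(Z,Q,P,C)),(X,F));

Derivation:
internal I3 with children ['I1', 'I2']
  internal I1 with children ['Y', 'I0']
    leaf 'Y' → 'Y'
    internal I0 with children ['Z', 'Q', 'P', 'C']
      leaf 'Z' → 'Z'
      leaf 'Q' → 'Q'
      leaf 'P' → 'P'
      leaf 'C' → 'C'
    → '(Z,Q,P,C)'
  → '(Y,(Z,Q,P,C))'
  internal I2 with children ['X', 'F']
    leaf 'X' → 'X'
    leaf 'F' → 'F'
  → '(X,F)'
→ '((Y,(Z,Q,P,C)),(X,F))'
Final: ((Y,(Z,Q,P,C)),(X,F));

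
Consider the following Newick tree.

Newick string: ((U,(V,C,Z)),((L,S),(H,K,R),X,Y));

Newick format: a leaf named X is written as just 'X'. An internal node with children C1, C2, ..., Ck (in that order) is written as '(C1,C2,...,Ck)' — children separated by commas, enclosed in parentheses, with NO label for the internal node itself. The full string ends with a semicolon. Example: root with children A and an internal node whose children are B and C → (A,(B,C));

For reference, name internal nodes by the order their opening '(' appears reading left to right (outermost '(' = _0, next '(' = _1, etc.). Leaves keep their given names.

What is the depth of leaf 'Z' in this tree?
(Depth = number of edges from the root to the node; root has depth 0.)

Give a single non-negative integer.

Newick: ((U,(V,C,Z)),((L,S),(H,K,R),X,Y));
Naming internals by '(' encounter order: outermost '(' = _0, next = _1, ...
Query node: Z
Path from root: _0 -> _1 -> _2 -> Z
Depth of Z: 3 (number of edges from root)

Answer: 3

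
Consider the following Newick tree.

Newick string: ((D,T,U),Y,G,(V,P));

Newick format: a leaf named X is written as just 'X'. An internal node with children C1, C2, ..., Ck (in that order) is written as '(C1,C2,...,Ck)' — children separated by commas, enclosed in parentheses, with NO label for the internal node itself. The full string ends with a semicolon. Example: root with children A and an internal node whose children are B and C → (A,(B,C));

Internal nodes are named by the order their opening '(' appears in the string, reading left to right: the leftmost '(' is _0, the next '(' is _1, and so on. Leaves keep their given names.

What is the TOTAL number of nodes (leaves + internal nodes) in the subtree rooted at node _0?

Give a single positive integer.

Newick: ((D,T,U),Y,G,(V,P));
Locate _0: it is the '(' at position 0 (the 1st '(' reading left to right).
Query: subtree rooted at _0
_0: subtree_size = 1 + 9
  _1: subtree_size = 1 + 3
    D: subtree_size = 1 + 0
    T: subtree_size = 1 + 0
    U: subtree_size = 1 + 0
  Y: subtree_size = 1 + 0
  G: subtree_size = 1 + 0
  _2: subtree_size = 1 + 2
    V: subtree_size = 1 + 0
    P: subtree_size = 1 + 0
Total subtree size of _0: 10

Answer: 10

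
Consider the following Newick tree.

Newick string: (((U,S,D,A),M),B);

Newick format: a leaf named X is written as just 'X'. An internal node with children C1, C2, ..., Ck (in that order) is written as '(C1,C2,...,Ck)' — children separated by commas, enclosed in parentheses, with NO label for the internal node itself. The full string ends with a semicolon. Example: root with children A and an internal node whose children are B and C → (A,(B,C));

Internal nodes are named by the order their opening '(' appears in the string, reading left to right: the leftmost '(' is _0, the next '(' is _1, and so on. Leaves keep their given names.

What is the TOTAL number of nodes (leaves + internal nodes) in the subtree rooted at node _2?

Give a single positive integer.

Answer: 5

Derivation:
Newick: (((U,S,D,A),M),B);
Locate _2: it is the '(' at position 2 (the 3rd '(' reading left to right).
Query: subtree rooted at _2
_2: subtree_size = 1 + 4
  U: subtree_size = 1 + 0
  S: subtree_size = 1 + 0
  D: subtree_size = 1 + 0
  A: subtree_size = 1 + 0
Total subtree size of _2: 5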